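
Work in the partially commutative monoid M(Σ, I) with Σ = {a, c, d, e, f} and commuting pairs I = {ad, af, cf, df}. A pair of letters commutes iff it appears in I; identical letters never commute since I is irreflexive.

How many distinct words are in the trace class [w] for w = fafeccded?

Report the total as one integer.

3

drop 0:f onto floor
drop 1:a onto floor
drop 2:f onto {0:f}
drop 3:e onto {1:a, 2:f}
drop 4:c onto {3:e}
drop 5:c onto {4:c}
drop 6:d onto {5:c}
drop 7:e onto {6:d}
drop 8:d onto {7:e}
ground layer = {0:f, 1:a}
drop-orders for the pieces not yet dropped (sum over which currently-grounded one goes next):
  1 to go: {8} 1
  2 to go: {7,8} 1
  3 to go: {6,7,8} 1
  4 to go: {5,6,7,8} 1
  5 to go: {4,5,6,7,8} 1
  6 to go: {3,4,5,6,7,8} 1
  7 to go: {1,3,4,5,6,7,8} 1  {2,3,4,5,6,7,8} 1
  if 0:f drops first: 2 orders
  if 1:a drops first: 1 orders
heap linearizations: 3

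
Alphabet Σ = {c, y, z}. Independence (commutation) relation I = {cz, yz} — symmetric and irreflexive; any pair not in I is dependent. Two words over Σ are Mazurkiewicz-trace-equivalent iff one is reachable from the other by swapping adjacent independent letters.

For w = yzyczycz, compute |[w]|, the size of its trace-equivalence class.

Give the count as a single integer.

0(y) covers ∅
1(z) covers ∅
2(y) covers 0:y
3(c) covers 2:y
4(z) covers 1:z
5(y) covers 3:c
6(c) covers 5:y
7(z) covers 4:z
floor of heap: 0:y, 1:z
completions by unplaced set U, small U first (add the entries for U minus each lowest piece of U):
  |U|=1: {6}:1  {7}:1
  |U|=2: {4,7}:1  {5,6}:1  {6,7}:2
  |U|=3: {1,4,7}:1  {3,5,6}:1  {4,6,7}:3  {5,6,7}:3
  |U|=4: {1,4,6,7}:4  {2,3,5,6}:1  {3,5,6,7}:4  {4,5,6,7}:6
  |U|=5: {0,2,3,5,6}:1  {1,4,5,6,7}:10  {2,3,5,6,7}:5  {3,4,5,6,7}:10
  |U|=6: {0,2,3,5,6,7}:6  {1,3,4,5,6,7}:20  {2,3,4,5,6,7}:15
  start at 0(y): 35
  start at 1(z): 21
sum over floor = 56

56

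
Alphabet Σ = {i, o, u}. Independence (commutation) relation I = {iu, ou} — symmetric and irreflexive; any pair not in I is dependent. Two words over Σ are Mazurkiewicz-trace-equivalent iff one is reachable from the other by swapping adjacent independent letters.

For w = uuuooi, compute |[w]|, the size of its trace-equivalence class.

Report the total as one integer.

20

piece 0:u — minimal
piece 1:u rests on {0:u}
piece 2:u rests on {1:u}
piece 3:o — minimal
piece 4:o rests on {3:o}
piece 5:i rests on {4:o}
minimal pieces: {0:u, 3:o}
ways to finish when only these pieces remain (= sum over removing one remaining piece with nothing left below it):
  1 left: {2}→1  {5}→1
  2 left: {1,2}→1  {2,5}→2  {4,5}→1
  3 left: {0,1,2}→1  {1,2,5}→3  {2,4,5}→3  {3,4,5}→1
  4 left: {0,1,2,5}→4  {1,2,4,5}→6  {2,3,4,5}→4
  placing 0:u first → 10 extensions
  placing 3:o first → 10 extensions
total linear extensions = 20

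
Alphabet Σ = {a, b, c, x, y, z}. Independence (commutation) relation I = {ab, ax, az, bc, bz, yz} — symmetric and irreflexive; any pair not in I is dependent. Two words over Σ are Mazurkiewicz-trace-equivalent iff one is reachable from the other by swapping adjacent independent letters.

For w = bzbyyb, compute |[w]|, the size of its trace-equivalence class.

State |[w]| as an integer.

6

drop 0:b onto floor
drop 1:z onto floor
drop 2:b onto {0:b}
drop 3:y onto {2:b}
drop 4:y onto {3:y}
drop 5:b onto {4:y}
ground layer = {0:b, 1:z}
drop-orders for the pieces not yet dropped (sum over which currently-grounded one goes next):
  1 to go: {1} 1  {5} 1
  2 to go: {1,5} 2  {4,5} 1
  3 to go: {1,4,5} 3  {3,4,5} 1
  4 to go: {1,3,4,5} 4  {2,3,4,5} 1
  if 0:b drops first: 5 orders
  if 1:z drops first: 1 orders
heap linearizations: 6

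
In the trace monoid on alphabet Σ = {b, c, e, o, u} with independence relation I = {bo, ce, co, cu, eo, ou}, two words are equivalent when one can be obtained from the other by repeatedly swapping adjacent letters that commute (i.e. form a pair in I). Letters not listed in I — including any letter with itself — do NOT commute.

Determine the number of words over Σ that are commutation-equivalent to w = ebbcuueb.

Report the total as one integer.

drop 0:e onto floor
drop 1:b onto {0:e}
drop 2:b onto {1:b}
drop 3:c onto {2:b}
drop 4:u onto {2:b}
drop 5:u onto {4:u}
drop 6:e onto {5:u}
drop 7:b onto {3:c, 6:e}
ground layer = {0:e}
drop-orders for the pieces not yet dropped (sum over which currently-grounded one goes next):
  1 to go: {7} 1
  2 to go: {3,7} 1  {6,7} 1
  3 to go: {3,6,7} 2  {5,6,7} 1
  4 to go: {3,5,6,7} 3  {4,5,6,7} 1
  5 to go: {3,4,5,6,7} 4
  6 to go: {2,3,4,5,6,7} 4
  if 0:e drops first: 4 orders

4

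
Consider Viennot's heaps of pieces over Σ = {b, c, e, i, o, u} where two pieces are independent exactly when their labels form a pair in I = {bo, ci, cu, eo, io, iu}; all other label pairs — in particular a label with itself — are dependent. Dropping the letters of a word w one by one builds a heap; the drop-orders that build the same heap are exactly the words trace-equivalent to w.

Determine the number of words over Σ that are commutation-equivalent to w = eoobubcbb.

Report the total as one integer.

#0=e has no predecessor
#1=o has no predecessor
#2=o depends on [1:o]
#3=b depends on [0:e]
#4=u depends on [2:o, 3:b]
#5=b depends on [4:u]
#6=c depends on [5:b]
#7=b depends on [6:c]
#8=b depends on [7:b]
sources: [0:e, 1:o]
N(rest) = Σ N(rest − s) over sources s of rest; N(one piece) = 1:
  size 1 → [8]=1
  size 2 → [7,8]=1
  size 3 → [6,7,8]=1
  size 4 → [5,6,7,8]=1
  size 5 → [4,5,6,7,8]=1
  size 6 → [2,4,5,6,7,8]=1  [3,4,5,6,7,8]=1
  size 7 → [0,3,4,5,6,7,8]=1  [1,2,4,5,6,7,8]=1  [2,3,4,5,6,7,8]=2
  first=0(e) contributes 3
  first=1(o) contributes 3
|[w]| = 6

6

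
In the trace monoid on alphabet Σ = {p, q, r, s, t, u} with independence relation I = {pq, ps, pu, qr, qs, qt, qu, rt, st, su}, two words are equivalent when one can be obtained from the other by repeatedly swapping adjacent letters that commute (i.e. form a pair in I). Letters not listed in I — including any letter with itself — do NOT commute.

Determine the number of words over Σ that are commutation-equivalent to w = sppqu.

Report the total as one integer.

60

piece 0:s — minimal
piece 1:p — minimal
piece 2:p rests on {1:p}
piece 3:q — minimal
piece 4:u — minimal
minimal pieces: {0:s, 1:p, 3:q, 4:u}
ways to finish when only these pieces remain (= sum over removing one remaining piece with nothing left below it):
  1 left: {0}→1  {2}→1  {3}→1  {4}→1
  2 left: {0,2}→2  {0,3}→2  {0,4}→2  {1,2}→1  {2,3}→2  {2,4}→2  {3,4}→2
  3 left: {0,1,2}→3  {0,2,3}→6  {0,2,4}→6  {0,3,4}→6  {1,2,3}→3  {1,2,4}→3  {2,3,4}→6
  placing 0:s first → 12 extensions
  placing 1:p first → 24 extensions
  placing 3:q first → 12 extensions
  placing 4:u first → 12 extensions
total linear extensions = 60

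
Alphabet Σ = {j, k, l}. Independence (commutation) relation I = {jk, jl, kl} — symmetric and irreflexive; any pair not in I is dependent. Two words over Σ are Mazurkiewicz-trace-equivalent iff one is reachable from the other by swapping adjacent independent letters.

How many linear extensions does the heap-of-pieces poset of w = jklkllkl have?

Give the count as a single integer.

#0=j has no predecessor
#1=k has no predecessor
#2=l has no predecessor
#3=k depends on [1:k]
#4=l depends on [2:l]
#5=l depends on [4:l]
#6=k depends on [3:k]
#7=l depends on [5:l]
sources: [0:j, 1:k, 2:l]
N(rest) = Σ N(rest − s) over sources s of rest; N(one piece) = 1:
  size 1 → [0]=1  [6]=1  [7]=1
  size 2 → [0,6]=2  [0,7]=2  [3,6]=1  [5,7]=1  [6,7]=2
  size 3 → [0,3,6]=3  [0,5,7]=3  [0,6,7]=6  [1,3,6]=1  [3,6,7]=3  [4,5,7]=1  [5,6,7]=3
  size 4 → [0,1,3,6]=4  [0,3,6,7]=12  [0,4,5,7]=4  [0,5,6,7]=12  [1,3,6,7]=4  [2,4,5,7]=1  [3,5,6,7]=6  [4,5,6,7]=4
  size 5 → [0,1,3,6,7]=20  [0,2,4,5,7]=5  [0,3,5,6,7]=30  [0,4,5,6,7]=20  [1,3,5,6,7]=10  [2,4,5,6,7]=5  [3,4,5,6,7]=10
  size 6 → [0,1,3,5,6,7]=60  [0,2,4,5,6,7]=30  [0,3,4,5,6,7]=60  [1,3,4,5,6,7]=20  [2,3,4,5,6,7]=15
  first=0(j) contributes 35
  first=1(k) contributes 105
  first=2(l) contributes 140
|[w]| = 280

280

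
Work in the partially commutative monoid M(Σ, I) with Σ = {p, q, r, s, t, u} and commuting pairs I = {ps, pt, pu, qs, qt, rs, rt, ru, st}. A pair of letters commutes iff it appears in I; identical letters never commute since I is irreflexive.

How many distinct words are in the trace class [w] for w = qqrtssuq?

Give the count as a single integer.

#0=q has no predecessor
#1=q depends on [0:q]
#2=r depends on [1:q]
#3=t has no predecessor
#4=s has no predecessor
#5=s depends on [4:s]
#6=u depends on [1:q, 3:t, 5:s]
#7=q depends on [2:r, 6:u]
sources: [0:q, 3:t, 4:s]
N(rest) = Σ N(rest − s) over sources s of rest; N(one piece) = 1:
  size 1 → [7]=1
  size 2 → [2,7]=1  [6,7]=1
  size 3 → [2,6,7]=2  [3,6,7]=1  [5,6,7]=1
  size 4 → [1,2,6,7]=2  [2,3,6,7]=3  [2,5,6,7]=3  [3,5,6,7]=2  [4,5,6,7]=1
  size 5 → [0,1,2,6,7]=2  [1,2,3,6,7]=5  [1,2,5,6,7]=5  [2,3,5,6,7]=8  [2,4,5,6,7]=4  [3,4,5,6,7]=3
  size 6 → [0,1,2,3,6,7]=7  [0,1,2,5,6,7]=7  [1,2,3,5,6,7]=18  [1,2,4,5,6,7]=9  [2,3,4,5,6,7]=15
  first=0(q) contributes 42
  first=3(t) contributes 16
  first=4(s) contributes 32
|[w]| = 90

90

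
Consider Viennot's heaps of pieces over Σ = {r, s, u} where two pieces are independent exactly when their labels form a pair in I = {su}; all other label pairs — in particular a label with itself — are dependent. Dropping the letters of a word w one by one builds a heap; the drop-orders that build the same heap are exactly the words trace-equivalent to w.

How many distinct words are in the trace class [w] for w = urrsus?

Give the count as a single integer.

3

piece 0:u — minimal
piece 1:r rests on {0:u}
piece 2:r rests on {1:r}
piece 3:s rests on {2:r}
piece 4:u rests on {2:r}
piece 5:s rests on {3:s}
minimal pieces: {0:u}
ways to finish when only these pieces remain (= sum over removing one remaining piece with nothing left below it):
  1 left: {4}→1  {5}→1
  2 left: {3,5}→1  {4,5}→2
  3 left: {3,4,5}→3
  4 left: {2,3,4,5}→3
  placing 0:u first → 3 extensions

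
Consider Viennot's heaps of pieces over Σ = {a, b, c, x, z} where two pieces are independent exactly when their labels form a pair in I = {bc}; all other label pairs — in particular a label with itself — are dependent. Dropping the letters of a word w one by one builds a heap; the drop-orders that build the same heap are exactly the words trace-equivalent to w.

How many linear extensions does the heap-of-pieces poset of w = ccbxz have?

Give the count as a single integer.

piece 0:c — minimal
piece 1:c rests on {0:c}
piece 2:b — minimal
piece 3:x rests on {1:c, 2:b}
piece 4:z rests on {3:x}
minimal pieces: {0:c, 2:b}
ways to finish when only these pieces remain (= sum over removing one remaining piece with nothing left below it):
  1 left: {4}→1
  2 left: {3,4}→1
  3 left: {1,3,4}→1  {2,3,4}→1
  placing 0:c first → 2 extensions
  placing 2:b first → 1 extensions
total linear extensions = 3

3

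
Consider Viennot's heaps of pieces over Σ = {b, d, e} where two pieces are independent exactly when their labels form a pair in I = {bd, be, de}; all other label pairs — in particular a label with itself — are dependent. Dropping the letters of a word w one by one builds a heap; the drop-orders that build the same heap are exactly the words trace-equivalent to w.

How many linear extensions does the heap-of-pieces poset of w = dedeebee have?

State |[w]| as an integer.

168

0(d) covers ∅
1(e) covers ∅
2(d) covers 0:d
3(e) covers 1:e
4(e) covers 3:e
5(b) covers ∅
6(e) covers 4:e
7(e) covers 6:e
floor of heap: 0:d, 1:e, 5:b
completions by unplaced set U, small U first (add the entries for U minus each lowest piece of U):
  |U|=1: {2}:1  {5}:1  {7}:1
  |U|=2: {0,2}:1  {2,5}:2  {2,7}:2  {5,7}:2  {6,7}:1
  |U|=3: {0,2,5}:3  {0,2,7}:3  {2,5,7}:6  {2,6,7}:3  {4,6,7}:1  {5,6,7}:3
  |U|=4: {0,2,5,7}:12  {0,2,6,7}:6  {2,4,6,7}:4  {2,5,6,7}:12  {3,4,6,7}:1  {4,5,6,7}:4
  |U|=5: {0,2,4,6,7}:10  {0,2,5,6,7}:30  {1,3,4,6,7}:1  {2,3,4,6,7}:5  {2,4,5,6,7}:20  {3,4,5,6,7}:5
  |U|=6: {0,2,3,4,6,7}:15  {0,2,4,5,6,7}:60  {1,2,3,4,6,7}:6  {1,3,4,5,6,7}:6  {2,3,4,5,6,7}:30
  start at 0(d): 42
  start at 1(e): 105
  start at 5(b): 21
sum over floor = 168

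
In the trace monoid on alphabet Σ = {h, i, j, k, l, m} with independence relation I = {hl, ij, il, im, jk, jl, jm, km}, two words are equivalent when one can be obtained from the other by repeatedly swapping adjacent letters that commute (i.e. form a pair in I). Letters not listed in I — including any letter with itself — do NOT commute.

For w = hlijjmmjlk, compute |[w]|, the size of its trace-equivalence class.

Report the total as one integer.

drop 0:h onto floor
drop 1:l onto floor
drop 2:i onto {0:h}
drop 3:j onto {0:h}
drop 4:j onto {3:j}
drop 5:m onto {0:h, 1:l}
drop 6:m onto {5:m}
drop 7:j onto {4:j}
drop 8:l onto {6:m}
drop 9:k onto {2:i, 8:l}
ground layer = {0:h, 1:l}
drop-orders for the pieces not yet dropped (sum over which currently-grounded one goes next):
  1 to go: {7} 1  {9} 1
  2 to go: {2,9} 1  {4,7} 1  {7,9} 2  {8,9} 1
  3 to go: {2,7,9} 3  {2,8,9} 2  {3,4,7} 1  {4,7,9} 3  {6,8,9} 1  {7,8,9} 3
  4 to go: {2,4,7,9} 6  {2,6,8,9} 3  {2,7,8,9} 8  {3,4,7,9} 4  {4,7,8,9} 6  {5,6,8,9} 1  {6,7,8,9} 4
  5 to go: {1,5,6,8,9} 1  {2,3,4,7,9} 10  {2,4,7,8,9} 20  {2,5,6,8,9} 4  {2,6,7,8,9} 15  {3,4,7,8,9} 10  {4,6,7,8,9} 10  {5,6,7,8,9} 5
  6 to go: {1,2,5,6,8,9} 5  {1,5,6,7,8,9} 6  {2,3,4,7,8,9} 40  {2,4,6,7,8,9} 45  {2,5,6,7,8,9} 24  {3,4,6,7,8,9} 20  {4,5,6,7,8,9} 15
  7 to go: {1,2,5,6,7,8,9} 35  {1,4,5,6,7,8,9} 21  {2,3,4,6,7,8,9} 105  {2,4,5,6,7,8,9} 84  {3,4,5,6,7,8,9} 35
  8 to go: {1,2,4,5,6,7,8,9} 140  {1,3,4,5,6,7,8,9} 56  {2,3,4,5,6,7,8,9} 224
  if 0:h drops first: 420 orders
  if 1:l drops first: 224 orders
heap linearizations: 644

644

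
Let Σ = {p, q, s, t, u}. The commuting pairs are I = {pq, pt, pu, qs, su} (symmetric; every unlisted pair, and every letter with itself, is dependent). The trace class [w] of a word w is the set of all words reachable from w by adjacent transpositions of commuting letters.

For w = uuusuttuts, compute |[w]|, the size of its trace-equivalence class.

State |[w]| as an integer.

5

piece 0:u — minimal
piece 1:u rests on {0:u}
piece 2:u rests on {1:u}
piece 3:s — minimal
piece 4:u rests on {2:u}
piece 5:t rests on {3:s, 4:u}
piece 6:t rests on {5:t}
piece 7:u rests on {6:t}
piece 8:t rests on {7:u}
piece 9:s rests on {8:t}
minimal pieces: {0:u, 3:s}
ways to finish when only these pieces remain (= sum over removing one remaining piece with nothing left below it):
  1 left: {9}→1
  2 left: {8,9}→1
  3 left: {7,8,9}→1
  4 left: {6,7,8,9}→1
  5 left: {5,6,7,8,9}→1
  6 left: {3,5,6,7,8,9}→1  {4,5,6,7,8,9}→1
  7 left: {2,4,5,6,7,8,9}→1  {3,4,5,6,7,8,9}→2
  8 left: {1,2,4,5,6,7,8,9}→1  {2,3,4,5,6,7,8,9}→3
  placing 0:u first → 4 extensions
  placing 3:s first → 1 extensions
total linear extensions = 5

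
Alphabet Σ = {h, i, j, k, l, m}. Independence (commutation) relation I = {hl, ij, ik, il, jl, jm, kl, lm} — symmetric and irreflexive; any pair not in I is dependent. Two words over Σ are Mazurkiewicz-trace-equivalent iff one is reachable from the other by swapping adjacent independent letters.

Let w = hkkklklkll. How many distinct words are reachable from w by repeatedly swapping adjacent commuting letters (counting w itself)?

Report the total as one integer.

210

drop 0:h onto floor
drop 1:k onto {0:h}
drop 2:k onto {1:k}
drop 3:k onto {2:k}
drop 4:l onto floor
drop 5:k onto {3:k}
drop 6:l onto {4:l}
drop 7:k onto {5:k}
drop 8:l onto {6:l}
drop 9:l onto {8:l}
ground layer = {0:h, 4:l}
drop-orders for the pieces not yet dropped (sum over which currently-grounded one goes next):
  1 to go: {7} 1  {9} 1
  2 to go: {5,7} 1  {7,9} 2  {8,9} 1
  3 to go: {3,5,7} 1  {5,7,9} 3  {6,8,9} 1  {7,8,9} 3
  4 to go: {2,3,5,7} 1  {3,5,7,9} 4  {4,6,8,9} 1  {5,7,8,9} 6  {6,7,8,9} 4
  5 to go: {1,2,3,5,7} 1  {2,3,5,7,9} 5  {3,5,7,8,9} 10  {4,6,7,8,9} 5  {5,6,7,8,9} 10
  6 to go: {0,1,2,3,5,7} 1  {1,2,3,5,7,9} 6  {2,3,5,7,8,9} 15  {3,5,6,7,8,9} 20  {4,5,6,7,8,9} 15
  7 to go: {0,1,2,3,5,7,9} 7  {1,2,3,5,7,8,9} 21  {2,3,5,6,7,8,9} 35  {3,4,5,6,7,8,9} 35
  8 to go: {0,1,2,3,5,7,8,9} 28  {1,2,3,5,6,7,8,9} 56  {2,3,4,5,6,7,8,9} 70
  if 0:h drops first: 126 orders
  if 4:l drops first: 84 orders
heap linearizations: 210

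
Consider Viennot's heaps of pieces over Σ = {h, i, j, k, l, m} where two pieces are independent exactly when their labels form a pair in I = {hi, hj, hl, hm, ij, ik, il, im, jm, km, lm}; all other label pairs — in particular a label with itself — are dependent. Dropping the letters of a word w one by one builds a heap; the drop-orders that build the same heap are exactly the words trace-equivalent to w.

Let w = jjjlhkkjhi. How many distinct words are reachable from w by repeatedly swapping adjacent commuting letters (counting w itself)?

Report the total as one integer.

100

#0=j has no predecessor
#1=j depends on [0:j]
#2=j depends on [1:j]
#3=l depends on [2:j]
#4=h has no predecessor
#5=k depends on [3:l, 4:h]
#6=k depends on [5:k]
#7=j depends on [6:k]
#8=h depends on [6:k]
#9=i has no predecessor
sources: [0:j, 4:h, 9:i]
N(rest) = Σ N(rest − s) over sources s of rest; N(one piece) = 1:
  size 1 → [7]=1  [8]=1  [9]=1
  size 2 → [7,8]=2  [7,9]=2  [8,9]=2
  size 3 → [6,7,8]=2  [7,8,9]=6
  size 4 → [5,6,7,8]=2  [6,7,8,9]=8
  size 5 → [3,5,6,7,8]=2  [4,5,6,7,8]=2  [5,6,7,8,9]=10
  size 6 → [2,3,5,6,7,8]=2  [3,4,5,6,7,8]=4  [3,5,6,7,8,9]=12  [4,5,6,7,8,9]=12
  size 7 → [1,2,3,5,6,7,8]=2  [2,3,4,5,6,7,8]=6  [2,3,5,6,7,8,9]=14  [3,4,5,6,7,8,9]=28
  size 8 → [0,1,2,3,5,6,7,8]=2  [1,2,3,4,5,6,7,8]=8  [1,2,3,5,6,7,8,9]=16  [2,3,4,5,6,7,8,9]=48
  first=0(j) contributes 72
  first=4(h) contributes 18
  first=9(i) contributes 10
|[w]| = 100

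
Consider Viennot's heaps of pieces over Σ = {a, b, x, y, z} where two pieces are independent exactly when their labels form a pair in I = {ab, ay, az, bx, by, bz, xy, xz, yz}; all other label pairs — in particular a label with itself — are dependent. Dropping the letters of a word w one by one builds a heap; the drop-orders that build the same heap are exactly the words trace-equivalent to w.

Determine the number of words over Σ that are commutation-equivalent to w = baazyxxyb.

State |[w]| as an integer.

drop 0:b onto floor
drop 1:a onto floor
drop 2:a onto {1:a}
drop 3:z onto floor
drop 4:y onto floor
drop 5:x onto {2:a}
drop 6:x onto {5:x}
drop 7:y onto {4:y}
drop 8:b onto {0:b}
ground layer = {0:b, 1:a, 3:z, 4:y}
drop-orders for the pieces not yet dropped (sum over which currently-grounded one goes next):
  1 to go: {3} 1  {6} 1  {7} 1  {8} 1
  2 to go: {0,8} 1  {3,6} 2  {3,7} 2  {3,8} 2  {4,7} 1  {5,6} 1  {6,7} 2  {6,8} 2  {7,8} 2
  3 to go: {0,3,8} 3  {0,6,8} 3  {0,7,8} 3  {2,5,6} 1  {3,4,7} 3  {3,5,6} 3  {3,6,7} 6  {3,6,8} 6  {3,7,8} 6  {4,6,7} 3  {4,7,8} 3  {5,6,7} 3  {5,6,8} 3  {6,7,8} 6
  4 to go: {0,3,6,8} 12  {0,3,7,8} 12  {0,4,7,8} 6  {0,5,6,8} 6  {0,6,7,8} 12  {1,2,5,6} 1  {2,3,5,6} 4  {2,5,6,7} 4  {2,5,6,8} 4  {3,4,6,7} 12  {3,4,7,8} 12  {3,5,6,7} 12  {3,5,6,8} 12  {3,6,7,8} 24  {4,5,6,7} 6  {4,6,7,8} 12  {5,6,7,8} 12
  5 to go: {0,2,5,6,8} 10  {0,3,4,7,8} 30  {0,3,5,6,8} 30  {0,3,6,7,8} 60  {0,4,6,7,8} 30  {0,5,6,7,8} 30  {1,2,3,5,6} 5  {1,2,5,6,7} 5  {1,2,5,6,8} 5  {2,3,5,6,7} 20  {2,3,5,6,8} 20  {2,4,5,6,7} 10  {2,5,6,7,8} 20  {3,4,5,6,7} 30  {3,4,6,7,8} 60  {3,5,6,7,8} 60  {4,5,6,7,8} 30
  6 to go: {0,1,2,5,6,8} 15  {0,2,3,5,6,8} 60  {0,2,5,6,7,8} 60  {0,3,4,6,7,8} 180  {0,3,5,6,7,8} 180  {0,4,5,6,7,8} 90  {1,2,3,5,6,7} 30  {1,2,3,5,6,8} 30  {1,2,4,5,6,7} 15  {1,2,5,6,7,8} 30  {2,3,4,5,6,7} 60  {2,3,5,6,7,8} 120  {2,4,5,6,7,8} 60  {3,4,5,6,7,8} 180
  7 to go: {0,1,2,3,5,6,8} 105  {0,1,2,5,6,7,8} 105  {0,2,3,5,6,7,8} 420  {0,2,4,5,6,7,8} 210  {0,3,4,5,6,7,8} 630  {1,2,3,4,5,6,7} 105  {1,2,3,5,6,7,8} 210  {1,2,4,5,6,7,8} 105  {2,3,4,5,6,7,8} 420
  if 0:b drops first: 840 orders
  if 1:a drops first: 1680 orders
  if 3:z drops first: 420 orders
  if 4:y drops first: 840 orders
heap linearizations: 3780

3780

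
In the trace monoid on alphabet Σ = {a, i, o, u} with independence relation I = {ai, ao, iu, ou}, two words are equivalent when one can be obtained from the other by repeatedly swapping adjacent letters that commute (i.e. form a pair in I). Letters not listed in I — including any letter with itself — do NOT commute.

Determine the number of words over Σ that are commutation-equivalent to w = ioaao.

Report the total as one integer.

10

#0=i has no predecessor
#1=o depends on [0:i]
#2=a has no predecessor
#3=a depends on [2:a]
#4=o depends on [1:o]
sources: [0:i, 2:a]
N(rest) = Σ N(rest − s) over sources s of rest; N(one piece) = 1:
  size 1 → [3]=1  [4]=1
  size 2 → [1,4]=1  [2,3]=1  [3,4]=2
  size 3 → [0,1,4]=1  [1,3,4]=3  [2,3,4]=3
  first=0(i) contributes 6
  first=2(a) contributes 4
|[w]| = 10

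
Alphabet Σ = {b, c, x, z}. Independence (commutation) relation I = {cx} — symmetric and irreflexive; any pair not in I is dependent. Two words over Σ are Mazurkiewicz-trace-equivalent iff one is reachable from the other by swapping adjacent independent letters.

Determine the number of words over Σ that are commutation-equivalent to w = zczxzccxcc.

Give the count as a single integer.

5

#0=z has no predecessor
#1=c depends on [0:z]
#2=z depends on [1:c]
#3=x depends on [2:z]
#4=z depends on [3:x]
#5=c depends on [4:z]
#6=c depends on [5:c]
#7=x depends on [4:z]
#8=c depends on [6:c]
#9=c depends on [8:c]
sources: [0:z]
N(rest) = Σ N(rest − s) over sources s of rest; N(one piece) = 1:
  size 1 → [7]=1  [9]=1
  size 2 → [7,9]=2  [8,9]=1
  size 3 → [6,8,9]=1  [7,8,9]=3
  size 4 → [5,6,8,9]=1  [6,7,8,9]=4
  size 5 → [5,6,7,8,9]=5
  size 6 → [4,5,6,7,8,9]=5
  size 7 → [3,4,5,6,7,8,9]=5
  size 8 → [2,3,4,5,6,7,8,9]=5
  first=0(z) contributes 5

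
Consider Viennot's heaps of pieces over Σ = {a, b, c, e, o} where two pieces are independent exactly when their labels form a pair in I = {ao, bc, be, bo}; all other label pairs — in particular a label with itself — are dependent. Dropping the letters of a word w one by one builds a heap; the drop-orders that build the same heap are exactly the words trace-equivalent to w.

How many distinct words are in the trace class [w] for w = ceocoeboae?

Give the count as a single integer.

15

0(c) covers ∅
1(e) covers 0:c
2(o) covers 1:e
3(c) covers 2:o
4(o) covers 3:c
5(e) covers 4:o
6(b) covers ∅
7(o) covers 5:e
8(a) covers 5:e, 6:b
9(e) covers 7:o, 8:a
floor of heap: 0:c, 6:b
completions by unplaced set U, small U first (add the entries for U minus each lowest piece of U):
  |U|=1: {9}:1
  |U|=2: {7,9}:1  {8,9}:1
  |U|=3: {6,8,9}:1  {7,8,9}:2
  |U|=4: {5,7,8,9}:2  {6,7,8,9}:3
  |U|=5: {4,5,7,8,9}:2  {5,6,7,8,9}:5
  |U|=6: {3,4,5,7,8,9}:2  {4,5,6,7,8,9}:7
  |U|=7: {2,3,4,5,7,8,9}:2  {3,4,5,6,7,8,9}:9
  |U|=8: {1,2,3,4,5,7,8,9}:2  {2,3,4,5,6,7,8,9}:11
  start at 0(c): 13
  start at 6(b): 2
sum over floor = 15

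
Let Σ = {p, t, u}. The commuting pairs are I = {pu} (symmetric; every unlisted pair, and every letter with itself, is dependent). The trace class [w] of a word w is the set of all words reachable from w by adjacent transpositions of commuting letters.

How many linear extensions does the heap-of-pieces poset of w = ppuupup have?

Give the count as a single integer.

35

drop 0:p onto floor
drop 1:p onto {0:p}
drop 2:u onto floor
drop 3:u onto {2:u}
drop 4:p onto {1:p}
drop 5:u onto {3:u}
drop 6:p onto {4:p}
ground layer = {0:p, 2:u}
drop-orders for the pieces not yet dropped (sum over which currently-grounded one goes next):
  1 to go: {5} 1  {6} 1
  2 to go: {3,5} 1  {4,6} 1  {5,6} 2
  3 to go: {1,4,6} 1  {2,3,5} 1  {3,5,6} 3  {4,5,6} 3
  4 to go: {0,1,4,6} 1  {1,4,5,6} 4  {2,3,5,6} 4  {3,4,5,6} 6
  5 to go: {0,1,4,5,6} 5  {1,3,4,5,6} 10  {2,3,4,5,6} 10
  if 0:p drops first: 20 orders
  if 2:u drops first: 15 orders
heap linearizations: 35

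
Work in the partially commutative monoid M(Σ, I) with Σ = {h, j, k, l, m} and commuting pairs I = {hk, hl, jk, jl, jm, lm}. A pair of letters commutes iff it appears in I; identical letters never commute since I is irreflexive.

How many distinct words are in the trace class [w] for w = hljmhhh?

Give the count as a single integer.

drop 0:h onto floor
drop 1:l onto floor
drop 2:j onto {0:h}
drop 3:m onto {0:h}
drop 4:h onto {2:j, 3:m}
drop 5:h onto {4:h}
drop 6:h onto {5:h}
ground layer = {0:h, 1:l}
drop-orders for the pieces not yet dropped (sum over which currently-grounded one goes next):
  1 to go: {1} 1  {6} 1
  2 to go: {1,6} 2  {5,6} 1
  3 to go: {1,5,6} 3  {4,5,6} 1
  4 to go: {1,4,5,6} 4  {2,4,5,6} 1  {3,4,5,6} 1
  5 to go: {1,2,4,5,6} 5  {1,3,4,5,6} 5  {2,3,4,5,6} 2
  if 0:h drops first: 12 orders
  if 1:l drops first: 2 orders
heap linearizations: 14

14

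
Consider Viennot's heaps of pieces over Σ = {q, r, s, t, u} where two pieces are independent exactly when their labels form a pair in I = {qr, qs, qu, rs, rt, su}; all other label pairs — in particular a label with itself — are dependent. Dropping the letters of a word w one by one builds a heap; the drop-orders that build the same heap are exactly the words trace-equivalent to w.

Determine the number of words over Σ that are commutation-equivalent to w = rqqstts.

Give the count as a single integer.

#0=r has no predecessor
#1=q has no predecessor
#2=q depends on [1:q]
#3=s has no predecessor
#4=t depends on [2:q, 3:s]
#5=t depends on [4:t]
#6=s depends on [5:t]
sources: [0:r, 1:q, 3:s]
N(rest) = Σ N(rest − s) over sources s of rest; N(one piece) = 1:
  size 1 → [0]=1  [6]=1
  size 2 → [0,6]=2  [5,6]=1
  size 3 → [0,5,6]=3  [4,5,6]=1
  size 4 → [0,4,5,6]=4  [2,4,5,6]=1  [3,4,5,6]=1
  size 5 → [0,2,4,5,6]=5  [0,3,4,5,6]=5  [1,2,4,5,6]=1  [2,3,4,5,6]=2
  first=0(r) contributes 3
  first=1(q) contributes 12
  first=3(s) contributes 6
|[w]| = 21

21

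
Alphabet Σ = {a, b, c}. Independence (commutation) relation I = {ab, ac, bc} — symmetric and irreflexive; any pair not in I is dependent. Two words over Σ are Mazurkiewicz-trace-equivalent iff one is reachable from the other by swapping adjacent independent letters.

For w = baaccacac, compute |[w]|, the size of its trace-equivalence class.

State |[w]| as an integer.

0(b) covers ∅
1(a) covers ∅
2(a) covers 1:a
3(c) covers ∅
4(c) covers 3:c
5(a) covers 2:a
6(c) covers 4:c
7(a) covers 5:a
8(c) covers 6:c
floor of heap: 0:b, 1:a, 3:c
completions by unplaced set U, small U first (add the entries for U minus each lowest piece of U):
  |U|=1: {0}:1  {7}:1  {8}:1
  |U|=2: {0,7}:2  {0,8}:2  {5,7}:1  {6,8}:1  {7,8}:2
  |U|=3: {0,5,7}:3  {0,6,8}:3  {0,7,8}:6  {2,5,7}:1  {4,6,8}:1  {5,7,8}:3  {6,7,8}:3
  |U|=4: {0,2,5,7}:4  {0,4,6,8}:4  {0,5,7,8}:12  {0,6,7,8}:12  {1,2,5,7}:1  {2,5,7,8}:4  {3,4,6,8}:1  {4,6,7,8}:4  {5,6,7,8}:6
  |U|=5: {0,1,2,5,7}:5  {0,2,5,7,8}:20  {0,3,4,6,8}:5  {0,4,6,7,8}:20  {0,5,6,7,8}:30  {1,2,5,7,8}:5  {2,5,6,7,8}:10  {3,4,6,7,8}:5  {4,5,6,7,8}:10
  |U|=6: {0,1,2,5,7,8}:30  {0,2,5,6,7,8}:60  {0,3,4,6,7,8}:30  {0,4,5,6,7,8}:60  {1,2,5,6,7,8}:15  {2,4,5,6,7,8}:20  {3,4,5,6,7,8}:15
  |U|=7: {0,1,2,5,6,7,8}:105  {0,2,4,5,6,7,8}:140  {0,3,4,5,6,7,8}:105  {1,2,4,5,6,7,8}:35  {2,3,4,5,6,7,8}:35
  start at 0(b): 70
  start at 1(a): 280
  start at 3(c): 280
sum over floor = 630

630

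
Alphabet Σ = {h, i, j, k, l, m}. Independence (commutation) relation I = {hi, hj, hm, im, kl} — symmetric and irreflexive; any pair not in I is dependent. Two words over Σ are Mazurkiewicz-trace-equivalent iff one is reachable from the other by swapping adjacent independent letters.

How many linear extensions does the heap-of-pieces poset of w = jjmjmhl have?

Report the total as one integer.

6

#0=j has no predecessor
#1=j depends on [0:j]
#2=m depends on [1:j]
#3=j depends on [2:m]
#4=m depends on [3:j]
#5=h has no predecessor
#6=l depends on [4:m, 5:h]
sources: [0:j, 5:h]
N(rest) = Σ N(rest − s) over sources s of rest; N(one piece) = 1:
  size 1 → [6]=1
  size 2 → [4,6]=1  [5,6]=1
  size 3 → [3,4,6]=1  [4,5,6]=2
  size 4 → [2,3,4,6]=1  [3,4,5,6]=3
  size 5 → [1,2,3,4,6]=1  [2,3,4,5,6]=4
  first=0(j) contributes 5
  first=5(h) contributes 1
|[w]| = 6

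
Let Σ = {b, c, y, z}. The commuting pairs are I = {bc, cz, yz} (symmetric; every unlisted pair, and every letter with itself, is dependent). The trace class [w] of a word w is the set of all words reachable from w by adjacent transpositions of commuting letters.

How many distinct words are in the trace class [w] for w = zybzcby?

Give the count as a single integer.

#0=z has no predecessor
#1=y has no predecessor
#2=b depends on [0:z, 1:y]
#3=z depends on [2:b]
#4=c depends on [1:y]
#5=b depends on [3:z]
#6=y depends on [4:c, 5:b]
sources: [0:z, 1:y]
N(rest) = Σ N(rest − s) over sources s of rest; N(one piece) = 1:
  size 1 → [6]=1
  size 2 → [4,6]=1  [5,6]=1
  size 3 → [3,5,6]=1  [4,5,6]=2
  size 4 → [2,3,5,6]=1  [3,4,5,6]=3
  size 5 → [0,2,3,5,6]=1  [2,3,4,5,6]=4
  first=0(z) contributes 4
  first=1(y) contributes 5
|[w]| = 9

9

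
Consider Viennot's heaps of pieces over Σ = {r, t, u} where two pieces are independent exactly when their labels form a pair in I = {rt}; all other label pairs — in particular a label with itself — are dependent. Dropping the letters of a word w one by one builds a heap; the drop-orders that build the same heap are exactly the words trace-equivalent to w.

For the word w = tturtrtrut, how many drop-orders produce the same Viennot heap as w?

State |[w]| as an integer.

#0=t has no predecessor
#1=t depends on [0:t]
#2=u depends on [1:t]
#3=r depends on [2:u]
#4=t depends on [2:u]
#5=r depends on [3:r]
#6=t depends on [4:t]
#7=r depends on [5:r]
#8=u depends on [6:t, 7:r]
#9=t depends on [8:u]
sources: [0:t]
N(rest) = Σ N(rest − s) over sources s of rest; N(one piece) = 1:
  size 1 → [9]=1
  size 2 → [8,9]=1
  size 3 → [6,8,9]=1  [7,8,9]=1
  size 4 → [4,6,8,9]=1  [5,7,8,9]=1  [6,7,8,9]=2
  size 5 → [3,5,7,8,9]=1  [4,6,7,8,9]=3  [5,6,7,8,9]=3
  size 6 → [3,5,6,7,8,9]=4  [4,5,6,7,8,9]=6
  size 7 → [3,4,5,6,7,8,9]=10
  size 8 → [2,3,4,5,6,7,8,9]=10
  first=0(t) contributes 10

10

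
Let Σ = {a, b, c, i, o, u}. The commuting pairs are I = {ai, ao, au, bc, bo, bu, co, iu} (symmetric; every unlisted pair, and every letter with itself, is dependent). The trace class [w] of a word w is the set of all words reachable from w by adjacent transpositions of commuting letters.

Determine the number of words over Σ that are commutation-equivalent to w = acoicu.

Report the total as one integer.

#0=a has no predecessor
#1=c depends on [0:a]
#2=o has no predecessor
#3=i depends on [1:c, 2:o]
#4=c depends on [3:i]
#5=u depends on [4:c]
sources: [0:a, 2:o]
N(rest) = Σ N(rest − s) over sources s of rest; N(one piece) = 1:
  size 1 → [5]=1
  size 2 → [4,5]=1
  size 3 → [3,4,5]=1
  size 4 → [1,3,4,5]=1  [2,3,4,5]=1
  first=0(a) contributes 2
  first=2(o) contributes 1
|[w]| = 3

3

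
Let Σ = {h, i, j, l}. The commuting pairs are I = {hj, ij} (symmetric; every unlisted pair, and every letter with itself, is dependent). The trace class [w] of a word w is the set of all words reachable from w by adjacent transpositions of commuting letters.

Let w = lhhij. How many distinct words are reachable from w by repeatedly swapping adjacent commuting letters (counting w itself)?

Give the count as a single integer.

4

drop 0:l onto floor
drop 1:h onto {0:l}
drop 2:h onto {1:h}
drop 3:i onto {2:h}
drop 4:j onto {0:l}
ground layer = {0:l}
drop-orders for the pieces not yet dropped (sum over which currently-grounded one goes next):
  1 to go: {3} 1  {4} 1
  2 to go: {2,3} 1  {3,4} 2
  3 to go: {1,2,3} 1  {2,3,4} 3
  if 0:l drops first: 4 orders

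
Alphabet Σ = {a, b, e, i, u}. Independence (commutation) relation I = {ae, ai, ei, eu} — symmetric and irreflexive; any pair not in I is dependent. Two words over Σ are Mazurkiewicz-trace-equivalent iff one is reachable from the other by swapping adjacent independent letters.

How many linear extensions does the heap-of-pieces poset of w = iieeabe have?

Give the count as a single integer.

30

drop 0:i onto floor
drop 1:i onto {0:i}
drop 2:e onto floor
drop 3:e onto {2:e}
drop 4:a onto floor
drop 5:b onto {1:i, 3:e, 4:a}
drop 6:e onto {5:b}
ground layer = {0:i, 2:e, 4:a}
drop-orders for the pieces not yet dropped (sum over which currently-grounded one goes next):
  1 to go: {6} 1
  2 to go: {5,6} 1
  3 to go: {1,5,6} 1  {3,5,6} 1  {4,5,6} 1
  4 to go: {0,1,5,6} 1  {1,3,5,6} 2  {1,4,5,6} 2  {2,3,5,6} 1  {3,4,5,6} 2
  5 to go: {0,1,3,5,6} 3  {0,1,4,5,6} 3  {1,2,3,5,6} 3  {1,3,4,5,6} 6  {2,3,4,5,6} 3
  if 0:i drops first: 12 orders
  if 2:e drops first: 12 orders
  if 4:a drops first: 6 orders
heap linearizations: 30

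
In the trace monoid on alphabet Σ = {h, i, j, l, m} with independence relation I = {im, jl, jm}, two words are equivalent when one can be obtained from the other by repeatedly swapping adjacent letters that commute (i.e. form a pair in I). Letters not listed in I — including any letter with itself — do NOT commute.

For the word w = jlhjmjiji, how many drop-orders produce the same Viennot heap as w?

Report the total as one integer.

drop 0:j onto floor
drop 1:l onto floor
drop 2:h onto {0:j, 1:l}
drop 3:j onto {2:h}
drop 4:m onto {2:h}
drop 5:j onto {3:j}
drop 6:i onto {5:j}
drop 7:j onto {6:i}
drop 8:i onto {7:j}
ground layer = {0:j, 1:l}
drop-orders for the pieces not yet dropped (sum over which currently-grounded one goes next):
  1 to go: {4} 1  {8} 1
  2 to go: {4,8} 2  {7,8} 1
  3 to go: {4,7,8} 3  {6,7,8} 1
  4 to go: {4,6,7,8} 4  {5,6,7,8} 1
  5 to go: {3,5,6,7,8} 1  {4,5,6,7,8} 5
  6 to go: {3,4,5,6,7,8} 6
  7 to go: {2,3,4,5,6,7,8} 6
  if 0:j drops first: 6 orders
  if 1:l drops first: 6 orders
heap linearizations: 12

12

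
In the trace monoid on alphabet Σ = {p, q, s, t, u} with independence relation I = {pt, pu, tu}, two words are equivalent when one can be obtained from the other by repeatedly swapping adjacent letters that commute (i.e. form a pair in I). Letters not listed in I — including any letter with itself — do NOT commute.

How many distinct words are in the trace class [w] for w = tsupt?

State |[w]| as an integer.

6

#0=t has no predecessor
#1=s depends on [0:t]
#2=u depends on [1:s]
#3=p depends on [1:s]
#4=t depends on [1:s]
sources: [0:t]
N(rest) = Σ N(rest − s) over sources s of rest; N(one piece) = 1:
  size 1 → [2]=1  [3]=1  [4]=1
  size 2 → [2,3]=2  [2,4]=2  [3,4]=2
  size 3 → [2,3,4]=6
  first=0(t) contributes 6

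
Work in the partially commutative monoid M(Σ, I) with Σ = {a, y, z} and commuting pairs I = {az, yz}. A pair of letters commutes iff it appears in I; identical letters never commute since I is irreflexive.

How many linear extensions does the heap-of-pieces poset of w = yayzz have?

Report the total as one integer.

10

piece 0:y — minimal
piece 1:a rests on {0:y}
piece 2:y rests on {1:a}
piece 3:z — minimal
piece 4:z rests on {3:z}
minimal pieces: {0:y, 3:z}
ways to finish when only these pieces remain (= sum over removing one remaining piece with nothing left below it):
  1 left: {2}→1  {4}→1
  2 left: {1,2}→1  {2,4}→2  {3,4}→1
  3 left: {0,1,2}→1  {1,2,4}→3  {2,3,4}→3
  placing 0:y first → 6 extensions
  placing 3:z first → 4 extensions
total linear extensions = 10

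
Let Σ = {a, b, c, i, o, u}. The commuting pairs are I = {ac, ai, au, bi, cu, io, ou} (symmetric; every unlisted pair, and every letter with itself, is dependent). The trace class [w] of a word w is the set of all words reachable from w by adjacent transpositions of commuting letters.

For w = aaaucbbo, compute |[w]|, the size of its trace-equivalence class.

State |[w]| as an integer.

drop 0:a onto floor
drop 1:a onto {0:a}
drop 2:a onto {1:a}
drop 3:u onto floor
drop 4:c onto floor
drop 5:b onto {2:a, 3:u, 4:c}
drop 6:b onto {5:b}
drop 7:o onto {6:b}
ground layer = {0:a, 3:u, 4:c}
drop-orders for the pieces not yet dropped (sum over which currently-grounded one goes next):
  1 to go: {7} 1
  2 to go: {6,7} 1
  3 to go: {5,6,7} 1
  4 to go: {2,5,6,7} 1  {3,5,6,7} 1  {4,5,6,7} 1
  5 to go: {1,2,5,6,7} 1  {2,3,5,6,7} 2  {2,4,5,6,7} 2  {3,4,5,6,7} 2
  6 to go: {0,1,2,5,6,7} 1  {1,2,3,5,6,7} 3  {1,2,4,5,6,7} 3  {2,3,4,5,6,7} 6
  if 0:a drops first: 12 orders
  if 3:u drops first: 4 orders
  if 4:c drops first: 4 orders
heap linearizations: 20

20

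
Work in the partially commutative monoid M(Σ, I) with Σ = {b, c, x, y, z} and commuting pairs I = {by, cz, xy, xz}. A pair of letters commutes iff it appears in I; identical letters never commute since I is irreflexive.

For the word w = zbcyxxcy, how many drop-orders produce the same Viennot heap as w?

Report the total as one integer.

3

0(z) covers ∅
1(b) covers 0:z
2(c) covers 1:b
3(y) covers 2:c
4(x) covers 2:c
5(x) covers 4:x
6(c) covers 3:y, 5:x
7(y) covers 6:c
floor of heap: 0:z
completions by unplaced set U, small U first (add the entries for U minus each lowest piece of U):
  |U|=1: {7}:1
  |U|=2: {6,7}:1
  |U|=3: {3,6,7}:1  {5,6,7}:1
  |U|=4: {3,5,6,7}:2  {4,5,6,7}:1
  |U|=5: {3,4,5,6,7}:3
  |U|=6: {2,3,4,5,6,7}:3
  start at 0(z): 3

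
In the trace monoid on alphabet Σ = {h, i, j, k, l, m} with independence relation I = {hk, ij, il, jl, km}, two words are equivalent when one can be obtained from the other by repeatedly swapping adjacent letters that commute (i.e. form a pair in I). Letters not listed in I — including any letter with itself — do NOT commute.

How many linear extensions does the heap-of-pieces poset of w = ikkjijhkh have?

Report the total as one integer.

0(i) covers ∅
1(k) covers 0:i
2(k) covers 1:k
3(j) covers 2:k
4(i) covers 2:k
5(j) covers 3:j
6(h) covers 4:i, 5:j
7(k) covers 4:i, 5:j
8(h) covers 6:h
floor of heap: 0:i
completions by unplaced set U, small U first (add the entries for U minus each lowest piece of U):
  |U|=1: {7}:1  {8}:1
  |U|=2: {6,8}:1  {7,8}:2
  |U|=3: {6,7,8}:3
  |U|=4: {4,6,7,8}:3  {5,6,7,8}:3
  |U|=5: {3,5,6,7,8}:3  {4,5,6,7,8}:6
  |U|=6: {3,4,5,6,7,8}:9
  |U|=7: {2,3,4,5,6,7,8}:9
  start at 0(i): 9

9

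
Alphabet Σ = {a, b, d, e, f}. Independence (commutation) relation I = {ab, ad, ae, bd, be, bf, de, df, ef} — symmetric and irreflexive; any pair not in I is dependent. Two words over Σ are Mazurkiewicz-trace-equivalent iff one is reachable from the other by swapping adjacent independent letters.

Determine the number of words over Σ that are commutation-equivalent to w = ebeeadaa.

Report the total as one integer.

drop 0:e onto floor
drop 1:b onto floor
drop 2:e onto {0:e}
drop 3:e onto {2:e}
drop 4:a onto floor
drop 5:d onto floor
drop 6:a onto {4:a}
drop 7:a onto {6:a}
ground layer = {0:e, 1:b, 4:a, 5:d}
drop-orders for the pieces not yet dropped (sum over which currently-grounded one goes next):
  1 to go: {1} 1  {3} 1  {5} 1  {7} 1
  2 to go: {1,3} 2  {1,5} 2  {1,7} 2  {2,3} 1  {3,5} 2  {3,7} 2  {5,7} 2  {6,7} 1
  3 to go: {0,2,3} 1  {1,2,3} 3  {1,3,5} 6  {1,3,7} 6  {1,5,7} 6  {1,6,7} 3  {2,3,5} 3  {2,3,7} 3  {3,5,7} 6  {3,6,7} 3  {4,6,7} 1  {5,6,7} 3
  4 to go: {0,1,2,3} 4  {0,2,3,5} 4  {0,2,3,7} 4  {1,2,3,5} 12  {1,2,3,7} 12  {1,3,5,7} 24  {1,3,6,7} 12  {1,4,6,7} 4  {1,5,6,7} 12  {2,3,5,7} 12  {2,3,6,7} 6  {3,4,6,7} 4  {3,5,6,7} 12  {4,5,6,7} 4
  5 to go: {0,1,2,3,5} 20  {0,1,2,3,7} 20  {0,2,3,5,7} 20  {0,2,3,6,7} 10  {1,2,3,5,7} 60  {1,2,3,6,7} 30  {1,3,4,6,7} 20  {1,3,5,6,7} 60  {1,4,5,6,7} 20  {2,3,4,6,7} 10  {2,3,5,6,7} 30  {3,4,5,6,7} 20
  6 to go: {0,1,2,3,5,7} 120  {0,1,2,3,6,7} 60  {0,2,3,4,6,7} 20  {0,2,3,5,6,7} 60  {1,2,3,4,6,7} 60  {1,2,3,5,6,7} 180  {1,3,4,5,6,7} 120  {2,3,4,5,6,7} 60
  if 0:e drops first: 420 orders
  if 1:b drops first: 140 orders
  if 4:a drops first: 420 orders
  if 5:d drops first: 140 orders
heap linearizations: 1120

1120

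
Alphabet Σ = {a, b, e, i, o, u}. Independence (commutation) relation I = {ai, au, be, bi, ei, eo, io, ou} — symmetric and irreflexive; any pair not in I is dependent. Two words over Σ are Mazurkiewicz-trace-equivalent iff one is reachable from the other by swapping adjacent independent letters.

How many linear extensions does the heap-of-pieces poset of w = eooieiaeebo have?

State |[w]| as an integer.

1980

0(e) covers ∅
1(o) covers ∅
2(o) covers 1:o
3(i) covers ∅
4(e) covers 0:e
5(i) covers 3:i
6(a) covers 2:o, 4:e
7(e) covers 6:a
8(e) covers 7:e
9(b) covers 6:a
10(o) covers 9:b
floor of heap: 0:e, 1:o, 3:i
completions by unplaced set U, small U first (add the entries for U minus each lowest piece of U):
  |U|=1: {5}:1  {8}:1  {10}:1
  |U|=2: {3,5}:1  {5,8}:2  {5,10}:2  {7,8}:1  {8,10}:2  {9,10}:1
  |U|=3: {3,5,8}:3  {3,5,10}:3  {5,7,8}:3  {5,8,10}:6  {5,9,10}:3  {7,8,10}:3  {8,9,10}:3
  |U|=4: {3,5,7,8}:6  {3,5,8,10}:12  {3,5,9,10}:6  {5,7,8,10}:12  {5,8,9,10}:12  {7,8,9,10}:6
  |U|=5: {3,5,7,8,10}:30  {3,5,8,9,10}:30  {5,7,8,9,10}:30  {6,7,8,9,10}:6
  |U|=6: {2,6,7,8,9,10}:6  {3,5,7,8,9,10}:90  {4,6,7,8,9,10}:6  {5,6,7,8,9,10}:36
  |U|=7: {0,4,6,7,8,9,10}:6  {1,2,6,7,8,9,10}:6  {2,4,6,7,8,9,10}:12  {2,5,6,7,8,9,10}:42  {3,5,6,7,8,9,10}:126  {4,5,6,7,8,9,10}:42
  |U|=8: {0,2,4,6,7,8,9,10}:18  {0,4,5,6,7,8,9,10}:48  {1,2,4,6,7,8,9,10}:18  {1,2,5,6,7,8,9,10}:48  {2,3,5,6,7,8,9,10}:168  {2,4,5,6,7,8,9,10}:96  {3,4,5,6,7,8,9,10}:168
  |U|=9: {0,1,2,4,6,7,8,9,10}:36  {0,2,4,5,6,7,8,9,10}:162  {0,3,4,5,6,7,8,9,10}:216  {1,2,3,5,6,7,8,9,10}:216  {1,2,4,5,6,7,8,9,10}:162  {2,3,4,5,6,7,8,9,10}:432
  start at 0(e): 810
  start at 1(o): 810
  start at 3(i): 360
sum over floor = 1980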